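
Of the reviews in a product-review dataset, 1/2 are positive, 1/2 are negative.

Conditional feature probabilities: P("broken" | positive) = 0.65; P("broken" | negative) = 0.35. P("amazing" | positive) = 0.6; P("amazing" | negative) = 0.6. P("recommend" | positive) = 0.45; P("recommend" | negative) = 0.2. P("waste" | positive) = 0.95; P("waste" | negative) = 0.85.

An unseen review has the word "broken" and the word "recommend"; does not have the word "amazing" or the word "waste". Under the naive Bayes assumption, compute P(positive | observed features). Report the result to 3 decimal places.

0.582

positive: 0.5 × 0.65 × (1−0.6) × 0.45 × (1−0.95) = 0.002925
negative: 0.5 × 0.35 × (1−0.6) × 0.2 × (1−0.85) = 0.0021
P(positive | x) = 0.002925 / 0.005025 ≈ 0.582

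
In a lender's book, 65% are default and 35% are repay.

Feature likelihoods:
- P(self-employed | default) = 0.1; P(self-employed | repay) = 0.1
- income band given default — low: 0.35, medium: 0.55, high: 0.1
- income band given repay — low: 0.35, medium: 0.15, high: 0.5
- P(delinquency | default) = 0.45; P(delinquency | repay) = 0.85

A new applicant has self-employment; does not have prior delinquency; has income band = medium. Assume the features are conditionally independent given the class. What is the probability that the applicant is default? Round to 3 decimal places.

0.961

default: 0.65 × 0.1 × 0.55 × (1−0.45) = 0.0196625
repay: 0.35 × 0.1 × 0.15 × (1−0.85) = 0.0007875
P(default | x) = 0.0196625 / 0.02045 ≈ 0.961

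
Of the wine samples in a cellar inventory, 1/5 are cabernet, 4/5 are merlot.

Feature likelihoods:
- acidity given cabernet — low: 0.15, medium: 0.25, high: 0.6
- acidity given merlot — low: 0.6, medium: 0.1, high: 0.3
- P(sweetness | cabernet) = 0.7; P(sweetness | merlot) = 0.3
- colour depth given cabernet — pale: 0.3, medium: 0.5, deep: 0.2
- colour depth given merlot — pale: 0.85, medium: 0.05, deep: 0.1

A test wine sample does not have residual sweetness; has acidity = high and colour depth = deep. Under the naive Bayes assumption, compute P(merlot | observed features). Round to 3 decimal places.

cabernet: 0.2 × 0.6 × (1−0.7) × 0.2 = 0.0072
merlot: 0.8 × 0.3 × (1−0.3) × 0.1 = 0.0168
P(merlot | x) = 0.0168 / 0.024 ≈ 0.700

0.700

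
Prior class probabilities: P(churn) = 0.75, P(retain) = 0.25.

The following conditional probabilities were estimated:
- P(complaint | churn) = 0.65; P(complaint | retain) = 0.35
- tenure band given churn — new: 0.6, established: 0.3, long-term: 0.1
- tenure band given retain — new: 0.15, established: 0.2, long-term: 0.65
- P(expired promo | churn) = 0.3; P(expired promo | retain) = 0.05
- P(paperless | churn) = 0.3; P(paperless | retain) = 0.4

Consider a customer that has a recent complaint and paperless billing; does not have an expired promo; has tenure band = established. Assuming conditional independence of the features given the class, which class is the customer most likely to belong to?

churn: 0.75 × 0.65 × 0.3 × (1−0.3) × 0.3 = 0.0307125
retain: 0.25 × 0.35 × 0.2 × (1−0.05) × 0.4 = 0.00665
Highest score → churn.

churn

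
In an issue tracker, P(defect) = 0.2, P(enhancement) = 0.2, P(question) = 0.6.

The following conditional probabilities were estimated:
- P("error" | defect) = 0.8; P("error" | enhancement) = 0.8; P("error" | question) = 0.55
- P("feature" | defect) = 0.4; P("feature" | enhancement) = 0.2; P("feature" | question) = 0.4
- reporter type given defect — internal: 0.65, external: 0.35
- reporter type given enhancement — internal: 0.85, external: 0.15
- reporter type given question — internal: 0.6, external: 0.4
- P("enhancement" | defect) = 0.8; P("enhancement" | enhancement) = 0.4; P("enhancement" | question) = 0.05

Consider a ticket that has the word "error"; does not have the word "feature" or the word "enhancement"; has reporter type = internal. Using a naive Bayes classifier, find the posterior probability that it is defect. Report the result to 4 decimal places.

0.0655

defect: 0.2 × 0.8 × (1−0.4) × 0.65 × (1−0.8) = 0.01248
enhancement: 0.2 × 0.8 × (1−0.2) × 0.85 × (1−0.4) = 0.06528
question: 0.6 × 0.55 × (1−0.4) × 0.6 × (1−0.05) = 0.11286
P(defect | x) = 0.01248 / 0.19062 ≈ 0.0655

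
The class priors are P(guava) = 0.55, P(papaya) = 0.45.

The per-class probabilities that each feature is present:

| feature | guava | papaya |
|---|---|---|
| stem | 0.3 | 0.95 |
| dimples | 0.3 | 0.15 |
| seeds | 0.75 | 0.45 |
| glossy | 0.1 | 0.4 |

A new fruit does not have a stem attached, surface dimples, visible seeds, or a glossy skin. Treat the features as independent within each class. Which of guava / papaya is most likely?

guava: 0.55 × (1−0.3) × (1−0.3) × (1−0.75) × (1−0.1) = 0.0606375
papaya: 0.45 × (1−0.95) × (1−0.15) × (1−0.45) × (1−0.4) = 0.00631125
Highest score → guava.

guava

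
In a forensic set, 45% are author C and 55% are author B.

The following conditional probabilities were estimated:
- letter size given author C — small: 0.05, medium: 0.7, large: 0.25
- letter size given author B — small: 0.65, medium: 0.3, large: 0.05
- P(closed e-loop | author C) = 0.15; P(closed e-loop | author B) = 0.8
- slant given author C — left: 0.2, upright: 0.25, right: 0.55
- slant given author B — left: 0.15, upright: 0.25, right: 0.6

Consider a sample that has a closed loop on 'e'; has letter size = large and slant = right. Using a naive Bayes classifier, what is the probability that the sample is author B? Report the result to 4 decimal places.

0.5872

author C: 0.45 × 0.25 × 0.15 × 0.55 = 0.00928125
author B: 0.55 × 0.05 × 0.8 × 0.6 = 0.0132
P(author B | x) = 0.0132 / 0.02248125 ≈ 0.5872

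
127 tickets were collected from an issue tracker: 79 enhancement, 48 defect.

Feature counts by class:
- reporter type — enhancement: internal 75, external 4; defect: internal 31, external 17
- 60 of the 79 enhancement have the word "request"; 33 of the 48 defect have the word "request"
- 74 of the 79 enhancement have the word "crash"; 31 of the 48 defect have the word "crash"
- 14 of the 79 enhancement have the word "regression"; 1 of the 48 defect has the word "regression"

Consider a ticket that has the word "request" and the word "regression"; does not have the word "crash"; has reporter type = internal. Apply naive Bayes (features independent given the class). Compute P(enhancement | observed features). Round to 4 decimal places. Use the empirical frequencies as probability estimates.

0.8025

enhancement: (79/127) × (75/79) × (60/79) × (5/79) × (14/79) ≈ 0.00503067
defect: (48/127) × (31/48) × (33/48) × (17/48) × (1/48) ≈ 0.00123822
P(enhancement | x) = 0.00503067 / 0.00626889 ≈ 0.8025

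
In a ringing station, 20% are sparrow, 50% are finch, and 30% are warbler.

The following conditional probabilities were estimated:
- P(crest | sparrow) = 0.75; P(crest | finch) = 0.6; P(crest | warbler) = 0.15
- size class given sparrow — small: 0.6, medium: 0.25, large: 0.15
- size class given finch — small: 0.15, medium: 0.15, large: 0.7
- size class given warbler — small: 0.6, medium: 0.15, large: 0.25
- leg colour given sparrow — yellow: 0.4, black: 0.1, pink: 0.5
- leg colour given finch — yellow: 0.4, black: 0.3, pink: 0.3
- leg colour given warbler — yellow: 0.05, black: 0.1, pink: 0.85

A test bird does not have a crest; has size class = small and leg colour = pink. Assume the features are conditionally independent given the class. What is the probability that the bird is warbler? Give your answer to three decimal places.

0.844

sparrow: 0.2 × (1−0.75) × 0.6 × 0.5 = 0.015
finch: 0.5 × (1−0.6) × 0.15 × 0.3 = 0.009
warbler: 0.3 × (1−0.15) × 0.6 × 0.85 = 0.13005
P(warbler | x) = 0.13005 / 0.15405 ≈ 0.844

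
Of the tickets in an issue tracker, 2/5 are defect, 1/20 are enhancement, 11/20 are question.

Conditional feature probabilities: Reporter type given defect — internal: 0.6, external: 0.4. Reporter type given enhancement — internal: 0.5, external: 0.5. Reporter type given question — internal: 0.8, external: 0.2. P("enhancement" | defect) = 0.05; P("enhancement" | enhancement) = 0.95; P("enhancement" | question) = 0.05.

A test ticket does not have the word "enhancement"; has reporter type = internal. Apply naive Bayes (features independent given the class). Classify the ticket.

question

defect: 0.4 × 0.6 × (1−0.05) = 0.228
enhancement: 0.05 × 0.5 × (1−0.95) = 0.00125
question: 0.55 × 0.8 × (1−0.05) = 0.418
Highest score → question.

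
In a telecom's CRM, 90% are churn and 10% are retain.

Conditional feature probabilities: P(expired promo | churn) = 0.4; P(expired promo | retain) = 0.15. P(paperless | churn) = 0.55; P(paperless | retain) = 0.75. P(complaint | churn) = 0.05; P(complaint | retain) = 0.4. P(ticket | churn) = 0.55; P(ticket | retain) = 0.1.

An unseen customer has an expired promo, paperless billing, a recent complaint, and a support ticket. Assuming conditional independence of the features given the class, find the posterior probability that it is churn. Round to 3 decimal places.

churn: 0.9 × 0.4 × 0.55 × 0.05 × 0.55 = 0.005445
retain: 0.1 × 0.15 × 0.75 × 0.4 × 0.1 = 0.00045
P(churn | x) = 0.005445 / 0.005895 ≈ 0.924

0.924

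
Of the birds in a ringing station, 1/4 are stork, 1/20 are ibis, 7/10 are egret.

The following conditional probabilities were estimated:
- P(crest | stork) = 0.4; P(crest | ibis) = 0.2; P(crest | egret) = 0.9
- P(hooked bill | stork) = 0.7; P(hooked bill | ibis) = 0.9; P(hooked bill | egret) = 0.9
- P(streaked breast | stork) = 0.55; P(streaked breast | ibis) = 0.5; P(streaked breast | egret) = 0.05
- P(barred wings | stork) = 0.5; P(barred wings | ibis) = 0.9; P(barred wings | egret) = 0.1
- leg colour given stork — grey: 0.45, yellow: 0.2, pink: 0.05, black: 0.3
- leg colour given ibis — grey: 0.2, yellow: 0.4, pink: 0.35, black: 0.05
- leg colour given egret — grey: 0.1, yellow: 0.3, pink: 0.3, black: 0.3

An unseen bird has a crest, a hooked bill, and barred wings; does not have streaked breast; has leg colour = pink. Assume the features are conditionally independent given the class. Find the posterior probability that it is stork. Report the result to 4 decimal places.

0.0429

stork: 0.25 × 0.4 × 0.7 × (1−0.55) × 0.5 × 0.05 = 0.0007875
ibis: 0.05 × 0.2 × 0.9 × (1−0.5) × 0.9 × 0.35 = 0.0014175
egret: 0.7 × 0.9 × 0.9 × (1−0.05) × 0.1 × 0.3 = 0.0161595
P(stork | x) = 0.0007875 / 0.0183645 ≈ 0.0429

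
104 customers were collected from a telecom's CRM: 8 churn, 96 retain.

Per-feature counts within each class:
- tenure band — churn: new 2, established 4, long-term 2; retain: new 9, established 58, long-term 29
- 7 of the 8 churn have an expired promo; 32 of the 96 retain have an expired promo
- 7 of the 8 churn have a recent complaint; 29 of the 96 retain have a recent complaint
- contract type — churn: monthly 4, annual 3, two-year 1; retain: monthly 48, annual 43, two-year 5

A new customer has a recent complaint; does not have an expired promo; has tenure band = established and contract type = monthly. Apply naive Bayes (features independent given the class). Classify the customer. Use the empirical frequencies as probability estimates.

retain

churn: (8/104) × (4/8) × (1/8) × (7/8) × (4/8) ≈ 0.00210337
retain: (96/104) × (58/96) × (64/96) × (29/96) × (48/96) ≈ 0.0561565
Highest score → retain.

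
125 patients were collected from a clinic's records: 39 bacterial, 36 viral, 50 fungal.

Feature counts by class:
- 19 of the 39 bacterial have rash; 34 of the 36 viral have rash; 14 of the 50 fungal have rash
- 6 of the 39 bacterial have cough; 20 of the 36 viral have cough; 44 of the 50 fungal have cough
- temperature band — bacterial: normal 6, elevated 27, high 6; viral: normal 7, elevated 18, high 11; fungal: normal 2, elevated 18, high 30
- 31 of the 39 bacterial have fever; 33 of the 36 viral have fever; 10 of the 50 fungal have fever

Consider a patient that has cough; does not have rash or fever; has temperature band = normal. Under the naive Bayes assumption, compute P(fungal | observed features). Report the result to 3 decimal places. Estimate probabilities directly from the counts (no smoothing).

bacterial: (39/125) × (20/39) × (6/39) × (6/39) × (8/39) ≈ 0.000776817
viral: (36/125) × (2/36) × (20/36) × (7/36) × (3/36) ≈ 0.000144033
fungal: (50/125) × (36/50) × (44/50) × (2/50) × (40/50) = 0.00811008
P(fungal | x) = 0.00811008 / 0.00903093 ≈ 0.898

0.898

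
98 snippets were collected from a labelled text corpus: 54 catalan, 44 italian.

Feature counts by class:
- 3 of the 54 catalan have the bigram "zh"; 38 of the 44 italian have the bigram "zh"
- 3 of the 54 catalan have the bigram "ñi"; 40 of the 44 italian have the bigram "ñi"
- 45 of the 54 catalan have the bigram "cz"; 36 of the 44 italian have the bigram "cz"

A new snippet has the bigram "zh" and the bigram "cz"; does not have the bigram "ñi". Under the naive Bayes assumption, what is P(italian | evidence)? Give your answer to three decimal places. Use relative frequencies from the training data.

catalan: (54/98) × (3/54) × (51/54) × (45/54) ≈ 0.024093
italian: (44/98) × (38/44) × (4/44) × (36/44) ≈ 0.0288413
P(italian | x) = 0.0288413 / 0.0529343 ≈ 0.545

0.545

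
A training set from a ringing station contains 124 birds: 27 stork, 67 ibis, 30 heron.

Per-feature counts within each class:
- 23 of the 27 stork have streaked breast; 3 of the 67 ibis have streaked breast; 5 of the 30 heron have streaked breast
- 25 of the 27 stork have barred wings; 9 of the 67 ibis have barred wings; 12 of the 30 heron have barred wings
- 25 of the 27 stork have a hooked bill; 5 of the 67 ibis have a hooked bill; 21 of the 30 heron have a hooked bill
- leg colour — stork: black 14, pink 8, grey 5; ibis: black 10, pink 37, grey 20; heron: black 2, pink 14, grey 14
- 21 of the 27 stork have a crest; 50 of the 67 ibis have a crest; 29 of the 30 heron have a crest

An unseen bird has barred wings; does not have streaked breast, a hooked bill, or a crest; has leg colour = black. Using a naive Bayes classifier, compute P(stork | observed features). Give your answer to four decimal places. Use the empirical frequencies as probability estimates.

stork: (27/124) × (4/27) × (25/27) × (2/27) × (14/27) × (6/27) ≈ 0.000254937
ibis: (67/124) × (64/67) × (9/67) × (62/67) × (10/67) × (17/67) ≈ 0.00242964
heron: (30/124) × (25/30) × (12/30) × (9/30) × (2/30) × (1/30) ≈ 0.0000537634
P(stork | x) = 0.000254937 / 0.0027383404 ≈ 0.0931

0.0931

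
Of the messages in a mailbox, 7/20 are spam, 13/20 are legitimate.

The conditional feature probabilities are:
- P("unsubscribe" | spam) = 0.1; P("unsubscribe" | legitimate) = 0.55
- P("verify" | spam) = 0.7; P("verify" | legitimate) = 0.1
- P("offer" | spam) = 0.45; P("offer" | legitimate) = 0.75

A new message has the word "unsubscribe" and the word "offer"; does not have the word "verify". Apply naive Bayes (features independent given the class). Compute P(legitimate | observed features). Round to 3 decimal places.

spam: 0.35 × 0.1 × (1−0.7) × 0.45 = 0.004725
legitimate: 0.65 × 0.55 × (1−0.1) × 0.75 = 0.2413125
P(legitimate | x) = 0.2413125 / 0.2460375 ≈ 0.981

0.981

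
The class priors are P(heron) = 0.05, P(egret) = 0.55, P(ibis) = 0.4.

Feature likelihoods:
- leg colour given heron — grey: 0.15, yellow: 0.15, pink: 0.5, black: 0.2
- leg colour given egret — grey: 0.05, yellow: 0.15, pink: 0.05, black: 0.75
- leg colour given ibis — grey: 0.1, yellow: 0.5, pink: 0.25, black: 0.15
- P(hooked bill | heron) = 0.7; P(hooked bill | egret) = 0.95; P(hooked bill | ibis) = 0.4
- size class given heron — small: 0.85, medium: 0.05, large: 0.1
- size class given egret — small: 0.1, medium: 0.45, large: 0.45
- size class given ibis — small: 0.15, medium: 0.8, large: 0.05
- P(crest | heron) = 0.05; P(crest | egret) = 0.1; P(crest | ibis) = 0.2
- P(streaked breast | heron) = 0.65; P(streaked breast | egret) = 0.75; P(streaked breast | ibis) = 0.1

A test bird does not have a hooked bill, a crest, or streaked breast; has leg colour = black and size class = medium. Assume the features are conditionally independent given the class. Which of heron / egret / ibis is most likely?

heron: 0.05 × 0.2 × (1−0.7) × 0.05 × (1−0.05) × (1−0.65) = 0.000049875
egret: 0.55 × 0.75 × (1−0.95) × 0.45 × (1−0.1) × (1−0.75) = 0.00208828125
ibis: 0.4 × 0.15 × (1−0.4) × 0.8 × (1−0.2) × (1−0.1) = 0.020736
Highest score → ibis.

ibis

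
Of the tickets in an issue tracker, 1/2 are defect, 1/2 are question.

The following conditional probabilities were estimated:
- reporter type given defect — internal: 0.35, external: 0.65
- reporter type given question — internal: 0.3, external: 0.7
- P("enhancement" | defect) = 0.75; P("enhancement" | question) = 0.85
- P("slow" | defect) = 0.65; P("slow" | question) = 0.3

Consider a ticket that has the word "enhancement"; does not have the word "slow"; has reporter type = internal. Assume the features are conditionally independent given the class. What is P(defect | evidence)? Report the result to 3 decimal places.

defect: 0.5 × 0.35 × 0.75 × (1−0.65) = 0.0459375
question: 0.5 × 0.3 × 0.85 × (1−0.3) = 0.08925
P(defect | x) = 0.0459375 / 0.1351875 ≈ 0.340

0.340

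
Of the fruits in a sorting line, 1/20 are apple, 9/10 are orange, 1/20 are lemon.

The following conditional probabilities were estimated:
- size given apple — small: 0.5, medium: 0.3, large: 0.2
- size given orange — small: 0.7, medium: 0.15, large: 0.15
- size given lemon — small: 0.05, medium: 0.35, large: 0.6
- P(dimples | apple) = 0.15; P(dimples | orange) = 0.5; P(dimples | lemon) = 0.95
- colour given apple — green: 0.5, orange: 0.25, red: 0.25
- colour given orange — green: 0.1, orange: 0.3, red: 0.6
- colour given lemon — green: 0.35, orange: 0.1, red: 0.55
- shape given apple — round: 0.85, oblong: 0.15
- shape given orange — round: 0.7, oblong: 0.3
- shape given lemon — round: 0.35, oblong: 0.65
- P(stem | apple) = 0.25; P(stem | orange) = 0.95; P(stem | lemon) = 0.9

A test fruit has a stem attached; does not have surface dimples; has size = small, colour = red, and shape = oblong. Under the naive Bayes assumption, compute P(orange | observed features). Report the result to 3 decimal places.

apple: 0.05 × 0.5 × (1−0.15) × 0.25 × 0.15 × 0.25 = 0.00019921875
orange: 0.9 × 0.7 × (1−0.5) × 0.6 × 0.3 × 0.95 = 0.053865
lemon: 0.05 × 0.05 × (1−0.95) × 0.55 × 0.65 × 0.9 = 0.00004021875
P(orange | x) = 0.053865 / 0.0541044375 ≈ 0.996

0.996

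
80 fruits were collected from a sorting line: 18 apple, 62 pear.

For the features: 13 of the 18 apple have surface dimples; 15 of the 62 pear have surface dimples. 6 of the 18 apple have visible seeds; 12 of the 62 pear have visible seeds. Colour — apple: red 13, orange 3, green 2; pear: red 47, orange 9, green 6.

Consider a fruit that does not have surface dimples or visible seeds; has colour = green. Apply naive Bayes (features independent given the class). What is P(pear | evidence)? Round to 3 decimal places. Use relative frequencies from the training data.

0.908

apple: (18/80) × (5/18) × (12/18) × (2/18) ≈ 0.00462963
pear: (62/80) × (47/62) × (50/62) × (6/62) ≈ 0.0458507
P(pear | x) = 0.0458507 / 0.05048033 ≈ 0.908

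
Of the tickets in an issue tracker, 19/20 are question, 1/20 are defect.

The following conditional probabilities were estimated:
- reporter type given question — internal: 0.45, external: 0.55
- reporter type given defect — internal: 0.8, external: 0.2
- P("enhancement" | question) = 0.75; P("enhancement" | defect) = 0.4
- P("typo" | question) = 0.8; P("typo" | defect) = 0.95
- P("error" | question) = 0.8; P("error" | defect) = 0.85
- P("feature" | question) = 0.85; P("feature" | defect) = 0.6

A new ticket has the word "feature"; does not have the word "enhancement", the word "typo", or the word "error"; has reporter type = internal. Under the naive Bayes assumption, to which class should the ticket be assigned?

question

question: 0.95 × 0.45 × (1−0.75) × (1−0.8) × (1−0.8) × 0.85 = 0.00363375
defect: 0.05 × 0.8 × (1−0.4) × (1−0.95) × (1−0.85) × 0.6 = 0.000108
Highest score → question.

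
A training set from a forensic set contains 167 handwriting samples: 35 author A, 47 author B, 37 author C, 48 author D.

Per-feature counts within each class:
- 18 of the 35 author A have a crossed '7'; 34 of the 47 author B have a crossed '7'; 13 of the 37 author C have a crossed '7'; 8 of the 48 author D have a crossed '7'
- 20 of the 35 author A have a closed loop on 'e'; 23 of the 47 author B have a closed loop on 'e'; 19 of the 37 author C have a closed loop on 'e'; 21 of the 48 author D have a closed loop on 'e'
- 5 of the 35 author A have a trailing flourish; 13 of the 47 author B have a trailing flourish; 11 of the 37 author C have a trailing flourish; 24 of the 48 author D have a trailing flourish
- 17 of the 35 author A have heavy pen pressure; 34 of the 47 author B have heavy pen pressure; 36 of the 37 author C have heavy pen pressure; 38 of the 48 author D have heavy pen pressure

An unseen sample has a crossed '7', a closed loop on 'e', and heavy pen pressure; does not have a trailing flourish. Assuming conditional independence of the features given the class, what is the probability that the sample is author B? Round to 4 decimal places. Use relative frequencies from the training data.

author A: (35/167) × (18/35) × (20/35) × (30/35) × (17/35) ≈ 0.025642
author B: (47/167) × (34/47) × (23/47) × (34/47) × (34/47) ≈ 0.052138
author C: (37/167) × (13/37) × (19/37) × (26/37) × (36/37) ≈ 0.0273307
author D: (48/167) × (8/48) × (21/48) × (24/48) × (38/48) ≈ 0.00829591
P(author B | x) = 0.052138 / 0.11340661 ≈ 0.4597

0.4597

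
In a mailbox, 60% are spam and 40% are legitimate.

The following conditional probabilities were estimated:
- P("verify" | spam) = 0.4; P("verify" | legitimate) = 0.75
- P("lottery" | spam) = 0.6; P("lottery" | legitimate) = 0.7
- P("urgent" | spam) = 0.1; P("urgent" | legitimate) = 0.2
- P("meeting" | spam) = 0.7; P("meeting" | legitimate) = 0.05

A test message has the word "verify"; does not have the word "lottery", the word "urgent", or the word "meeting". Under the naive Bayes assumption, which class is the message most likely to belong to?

spam: 0.6 × 0.4 × (1−0.6) × (1−0.1) × (1−0.7) = 0.02592
legitimate: 0.4 × 0.75 × (1−0.7) × (1−0.2) × (1−0.05) = 0.0684
Highest score → legitimate.

legitimate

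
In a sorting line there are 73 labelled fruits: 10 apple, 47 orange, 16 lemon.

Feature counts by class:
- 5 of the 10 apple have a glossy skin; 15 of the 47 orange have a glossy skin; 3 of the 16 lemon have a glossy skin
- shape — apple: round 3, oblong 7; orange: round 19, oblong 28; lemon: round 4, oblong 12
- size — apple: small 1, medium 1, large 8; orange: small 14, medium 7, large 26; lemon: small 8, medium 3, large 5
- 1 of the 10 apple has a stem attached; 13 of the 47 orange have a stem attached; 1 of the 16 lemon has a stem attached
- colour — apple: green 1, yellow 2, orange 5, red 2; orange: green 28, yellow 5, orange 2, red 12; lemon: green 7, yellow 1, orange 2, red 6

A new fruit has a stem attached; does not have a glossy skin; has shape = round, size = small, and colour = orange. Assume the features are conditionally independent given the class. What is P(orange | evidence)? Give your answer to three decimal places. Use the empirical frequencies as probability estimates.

0.692

apple: (10/73) × (5/10) × (3/10) × (1/10) × (1/10) × (5/10) ≈ 0.00010274
orange: (47/73) × (32/47) × (19/47) × (14/47) × (13/47) × (2/47) ≈ 0.000621285
lemon: (16/73) × (13/16) × (4/16) × (8/16) × (1/16) × (2/16) ≈ 0.000173908
P(orange | x) = 0.000621285 / 0.000897933 ≈ 0.692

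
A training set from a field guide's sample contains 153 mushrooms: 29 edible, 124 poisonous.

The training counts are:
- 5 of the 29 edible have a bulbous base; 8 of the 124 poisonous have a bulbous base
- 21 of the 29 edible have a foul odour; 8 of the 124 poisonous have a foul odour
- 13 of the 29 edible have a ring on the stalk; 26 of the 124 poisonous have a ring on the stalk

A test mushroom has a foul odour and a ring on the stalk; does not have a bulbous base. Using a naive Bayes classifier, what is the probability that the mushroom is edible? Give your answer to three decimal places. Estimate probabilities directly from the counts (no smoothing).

0.832

edible: (29/153) × (24/29) × (21/29) × (13/29) ≈ 0.0509198
poisonous: (124/153) × (116/124) × (8/124) × (26/124) ≈ 0.0102562
P(edible | x) = 0.0509198 / 0.061176 ≈ 0.832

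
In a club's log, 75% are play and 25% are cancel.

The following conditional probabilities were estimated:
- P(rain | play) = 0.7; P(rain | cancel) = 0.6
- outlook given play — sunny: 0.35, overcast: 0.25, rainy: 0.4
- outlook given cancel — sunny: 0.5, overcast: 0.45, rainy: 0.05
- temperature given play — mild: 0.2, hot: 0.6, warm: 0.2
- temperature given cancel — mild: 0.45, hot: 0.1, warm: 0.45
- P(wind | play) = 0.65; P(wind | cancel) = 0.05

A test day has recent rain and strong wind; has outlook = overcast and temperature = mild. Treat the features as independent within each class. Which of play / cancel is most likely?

play: 0.75 × 0.7 × 0.25 × 0.2 × 0.65 = 0.0170625
cancel: 0.25 × 0.6 × 0.45 × 0.45 × 0.05 = 0.00151875
Highest score → play.

play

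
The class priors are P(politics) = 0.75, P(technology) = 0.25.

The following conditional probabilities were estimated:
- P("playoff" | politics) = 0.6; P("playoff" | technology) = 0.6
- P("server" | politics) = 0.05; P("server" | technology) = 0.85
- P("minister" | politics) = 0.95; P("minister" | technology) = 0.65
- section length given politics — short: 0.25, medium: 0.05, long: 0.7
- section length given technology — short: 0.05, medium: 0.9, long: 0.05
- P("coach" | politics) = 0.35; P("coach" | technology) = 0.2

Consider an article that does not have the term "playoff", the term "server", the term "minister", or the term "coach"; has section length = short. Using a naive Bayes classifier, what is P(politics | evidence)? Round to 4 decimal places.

0.9169

politics: 0.75 × (1−0.6) × (1−0.05) × (1−0.95) × 0.25 × (1−0.35) = 0.002315625
technology: 0.25 × (1−0.6) × (1−0.85) × (1−0.65) × 0.05 × (1−0.2) = 0.00021
P(politics | x) = 0.002315625 / 0.002525625 ≈ 0.9169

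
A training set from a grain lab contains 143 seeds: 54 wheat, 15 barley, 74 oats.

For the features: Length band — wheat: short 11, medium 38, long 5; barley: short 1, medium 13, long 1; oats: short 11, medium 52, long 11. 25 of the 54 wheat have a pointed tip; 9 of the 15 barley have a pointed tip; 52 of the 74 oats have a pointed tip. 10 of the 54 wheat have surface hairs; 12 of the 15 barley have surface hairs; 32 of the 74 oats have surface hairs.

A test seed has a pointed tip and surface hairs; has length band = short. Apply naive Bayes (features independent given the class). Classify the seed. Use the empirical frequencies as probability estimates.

oats

wheat: (54/143) × (11/54) × (25/54) × (10/54) ≈ 0.00659491
barley: (15/143) × (1/15) × (9/15) × (12/15) ≈ 0.00335664
oats: (74/143) × (11/74) × (52/74) × (32/74) ≈ 0.0233747
Highest score → oats.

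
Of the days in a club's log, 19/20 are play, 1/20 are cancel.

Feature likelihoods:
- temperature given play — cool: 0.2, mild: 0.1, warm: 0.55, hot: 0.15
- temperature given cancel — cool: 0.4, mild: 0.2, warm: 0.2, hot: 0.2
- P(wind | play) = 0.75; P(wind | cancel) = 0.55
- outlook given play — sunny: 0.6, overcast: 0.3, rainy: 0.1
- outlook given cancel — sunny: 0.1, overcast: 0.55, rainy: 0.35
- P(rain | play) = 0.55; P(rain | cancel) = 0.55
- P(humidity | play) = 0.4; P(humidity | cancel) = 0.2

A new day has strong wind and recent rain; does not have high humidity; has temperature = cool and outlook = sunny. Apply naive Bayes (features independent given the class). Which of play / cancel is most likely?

play: 0.95 × 0.2 × 0.75 × 0.6 × 0.55 × (1−0.4) = 0.028215
cancel: 0.05 × 0.4 × 0.55 × 0.1 × 0.55 × (1−0.2) = 0.000484
Highest score → play.

play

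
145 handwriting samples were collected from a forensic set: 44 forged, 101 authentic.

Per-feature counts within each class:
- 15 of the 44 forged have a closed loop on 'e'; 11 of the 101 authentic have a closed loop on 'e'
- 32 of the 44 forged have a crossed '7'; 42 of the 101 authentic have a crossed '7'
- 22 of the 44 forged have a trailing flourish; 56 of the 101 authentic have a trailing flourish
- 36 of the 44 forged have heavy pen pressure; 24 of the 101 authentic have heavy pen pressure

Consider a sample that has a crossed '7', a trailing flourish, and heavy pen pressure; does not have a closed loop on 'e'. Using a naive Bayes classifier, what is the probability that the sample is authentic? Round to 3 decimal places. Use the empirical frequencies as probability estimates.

forged: (44/145) × (29/44) × (32/44) × (22/44) × (36/44) ≈ 0.0595041
authentic: (101/145) × (90/101) × (42/101) × (56/101) × (24/101) ≈ 0.0340063
P(authentic | x) = 0.0340063 / 0.0935104 ≈ 0.364

0.364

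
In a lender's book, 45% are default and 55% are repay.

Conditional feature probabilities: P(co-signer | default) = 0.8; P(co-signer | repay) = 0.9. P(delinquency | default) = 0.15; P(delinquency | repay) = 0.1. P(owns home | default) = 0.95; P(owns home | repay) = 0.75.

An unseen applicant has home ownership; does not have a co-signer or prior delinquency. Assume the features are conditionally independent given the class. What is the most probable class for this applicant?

default

default: 0.45 × (1−0.8) × (1−0.15) × 0.95 = 0.072675
repay: 0.55 × (1−0.9) × (1−0.1) × 0.75 = 0.037125
Highest score → default.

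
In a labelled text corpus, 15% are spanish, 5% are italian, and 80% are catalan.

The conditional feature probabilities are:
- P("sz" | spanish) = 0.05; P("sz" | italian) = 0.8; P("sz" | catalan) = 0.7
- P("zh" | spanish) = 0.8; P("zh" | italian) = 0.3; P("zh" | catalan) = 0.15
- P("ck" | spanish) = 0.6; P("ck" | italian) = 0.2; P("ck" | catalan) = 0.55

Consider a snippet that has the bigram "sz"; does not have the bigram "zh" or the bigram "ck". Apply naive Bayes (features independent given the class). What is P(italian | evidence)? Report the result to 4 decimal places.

0.0944

spanish: 0.15 × 0.05 × (1−0.8) × (1−0.6) = 0.0006
italian: 0.05 × 0.8 × (1−0.3) × (1−0.2) = 0.0224
catalan: 0.8 × 0.7 × (1−0.15) × (1−0.55) = 0.2142
P(italian | x) = 0.0224 / 0.2372 ≈ 0.0944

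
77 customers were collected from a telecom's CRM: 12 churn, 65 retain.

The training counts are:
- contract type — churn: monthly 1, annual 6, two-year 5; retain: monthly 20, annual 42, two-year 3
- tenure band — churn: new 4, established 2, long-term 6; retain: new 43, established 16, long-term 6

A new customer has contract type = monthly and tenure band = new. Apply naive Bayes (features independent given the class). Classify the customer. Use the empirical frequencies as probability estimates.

retain

churn: (12/77) × (1/12) × (4/12) ≈ 0.004329
retain: (65/77) × (20/65) × (43/65) ≈ 0.171828
Highest score → retain.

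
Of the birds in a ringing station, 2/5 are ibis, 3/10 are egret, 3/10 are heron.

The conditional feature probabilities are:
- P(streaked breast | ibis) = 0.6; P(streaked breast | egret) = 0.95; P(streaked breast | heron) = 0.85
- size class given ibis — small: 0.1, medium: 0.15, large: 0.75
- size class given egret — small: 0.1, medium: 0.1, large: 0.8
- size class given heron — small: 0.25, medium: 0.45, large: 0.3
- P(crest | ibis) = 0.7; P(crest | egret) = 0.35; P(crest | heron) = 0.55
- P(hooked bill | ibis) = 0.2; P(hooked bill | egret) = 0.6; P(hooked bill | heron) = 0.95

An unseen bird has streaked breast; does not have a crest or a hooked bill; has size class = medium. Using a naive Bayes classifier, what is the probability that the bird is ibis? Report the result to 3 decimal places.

ibis: 0.4 × 0.6 × 0.15 × (1−0.7) × (1−0.2) = 0.00864
egret: 0.3 × 0.95 × 0.1 × (1−0.35) × (1−0.6) = 0.00741
heron: 0.3 × 0.85 × 0.45 × (1−0.55) × (1−0.95) = 0.002581875
P(ibis | x) = 0.00864 / 0.018631875 ≈ 0.464

0.464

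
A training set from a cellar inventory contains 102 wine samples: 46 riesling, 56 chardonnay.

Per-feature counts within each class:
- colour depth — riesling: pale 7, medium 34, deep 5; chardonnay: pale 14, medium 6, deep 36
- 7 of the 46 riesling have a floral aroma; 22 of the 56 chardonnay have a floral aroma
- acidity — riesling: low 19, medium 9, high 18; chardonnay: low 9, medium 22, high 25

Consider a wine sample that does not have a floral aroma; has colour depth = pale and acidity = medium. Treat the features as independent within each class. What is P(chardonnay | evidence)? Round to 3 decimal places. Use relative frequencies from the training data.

0.742

riesling: (46/102) × (7/46) × (39/46) × (9/46) ≈ 0.0113839
chardonnay: (56/102) × (14/56) × (34/56) × (22/56) ≈ 0.0327381
P(chardonnay | x) = 0.0327381 / 0.044122 ≈ 0.742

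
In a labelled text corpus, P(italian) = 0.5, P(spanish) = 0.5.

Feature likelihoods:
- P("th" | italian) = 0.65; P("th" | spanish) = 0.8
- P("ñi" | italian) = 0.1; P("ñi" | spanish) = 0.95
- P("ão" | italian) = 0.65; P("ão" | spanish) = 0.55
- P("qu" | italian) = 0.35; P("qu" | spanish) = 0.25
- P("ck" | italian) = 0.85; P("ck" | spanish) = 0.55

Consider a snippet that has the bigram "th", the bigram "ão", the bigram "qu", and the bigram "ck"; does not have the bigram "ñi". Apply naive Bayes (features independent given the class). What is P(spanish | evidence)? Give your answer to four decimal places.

0.0260

italian: 0.5 × 0.65 × (1−0.1) × 0.65 × 0.35 × 0.85 = 0.0565621875
spanish: 0.5 × 0.8 × (1−0.95) × 0.55 × 0.25 × 0.55 = 0.0015125
P(spanish | x) = 0.0015125 / 0.0580746875 ≈ 0.0260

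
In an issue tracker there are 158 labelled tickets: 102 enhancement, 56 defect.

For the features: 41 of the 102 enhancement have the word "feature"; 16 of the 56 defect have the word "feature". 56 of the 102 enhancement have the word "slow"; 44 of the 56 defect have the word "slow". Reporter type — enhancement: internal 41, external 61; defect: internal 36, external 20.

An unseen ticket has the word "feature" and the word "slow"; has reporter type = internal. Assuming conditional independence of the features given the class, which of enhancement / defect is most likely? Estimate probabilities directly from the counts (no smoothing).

enhancement

enhancement: (102/158) × (41/102) × (56/102) × (41/102) ≈ 0.0572662
defect: (56/158) × (16/56) × (44/56) × (36/56) ≈ 0.0511496
Highest score → enhancement.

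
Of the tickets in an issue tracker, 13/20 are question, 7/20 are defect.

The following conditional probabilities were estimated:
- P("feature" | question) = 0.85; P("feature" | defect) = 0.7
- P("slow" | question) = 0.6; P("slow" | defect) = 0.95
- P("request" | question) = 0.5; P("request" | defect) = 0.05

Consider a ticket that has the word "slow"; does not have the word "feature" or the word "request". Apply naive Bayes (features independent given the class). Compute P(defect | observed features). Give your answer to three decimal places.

0.764

question: 0.65 × (1−0.85) × 0.6 × (1−0.5) = 0.02925
defect: 0.35 × (1−0.7) × 0.95 × (1−0.05) = 0.0947625
P(defect | x) = 0.0947625 / 0.1240125 ≈ 0.764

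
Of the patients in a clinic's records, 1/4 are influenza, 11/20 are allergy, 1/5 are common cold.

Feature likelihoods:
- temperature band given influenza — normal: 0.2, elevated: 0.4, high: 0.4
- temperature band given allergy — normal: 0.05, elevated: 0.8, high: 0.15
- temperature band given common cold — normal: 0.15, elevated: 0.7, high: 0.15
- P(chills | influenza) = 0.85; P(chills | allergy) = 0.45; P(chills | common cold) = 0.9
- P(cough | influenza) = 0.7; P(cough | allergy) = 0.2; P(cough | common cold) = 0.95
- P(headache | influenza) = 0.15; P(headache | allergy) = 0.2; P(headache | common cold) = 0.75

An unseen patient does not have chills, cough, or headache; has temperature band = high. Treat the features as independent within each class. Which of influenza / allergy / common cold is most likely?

influenza: 0.25 × 0.4 × (1−0.85) × (1−0.7) × (1−0.15) = 0.003825
allergy: 0.55 × 0.15 × (1−0.45) × (1−0.2) × (1−0.2) = 0.02904
common cold: 0.2 × 0.15 × (1−0.9) × (1−0.95) × (1−0.75) = 0.0000375
Highest score → allergy.

allergy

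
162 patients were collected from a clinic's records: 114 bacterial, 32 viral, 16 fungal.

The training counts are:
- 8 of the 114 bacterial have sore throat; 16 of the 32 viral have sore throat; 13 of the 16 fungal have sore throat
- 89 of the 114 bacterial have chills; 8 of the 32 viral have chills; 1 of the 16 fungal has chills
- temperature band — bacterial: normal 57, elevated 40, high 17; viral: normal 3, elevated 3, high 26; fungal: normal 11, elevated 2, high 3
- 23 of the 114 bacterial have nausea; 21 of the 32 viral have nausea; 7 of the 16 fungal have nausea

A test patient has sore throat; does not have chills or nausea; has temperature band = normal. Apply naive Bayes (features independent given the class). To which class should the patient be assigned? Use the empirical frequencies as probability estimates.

bacterial: (114/162) × (8/114) × (25/114) × (57/114) × (91/114) ≈ 0.00432232
viral: (32/162) × (16/32) × (24/32) × (3/32) × (11/32) ≈ 0.00238715
fungal: (16/162) × (13/16) × (15/16) × (11/16) × (9/16) ≈ 0.0290934
Highest score → fungal.

fungal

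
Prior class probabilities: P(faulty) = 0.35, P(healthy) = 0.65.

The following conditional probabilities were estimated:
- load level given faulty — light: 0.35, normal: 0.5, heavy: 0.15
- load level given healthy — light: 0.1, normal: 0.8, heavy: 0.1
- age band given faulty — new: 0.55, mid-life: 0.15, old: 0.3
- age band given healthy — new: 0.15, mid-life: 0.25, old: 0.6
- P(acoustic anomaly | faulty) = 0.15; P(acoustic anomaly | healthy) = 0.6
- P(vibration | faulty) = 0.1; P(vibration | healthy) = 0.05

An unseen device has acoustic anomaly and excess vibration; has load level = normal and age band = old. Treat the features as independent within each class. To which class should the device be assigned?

healthy

faulty: 0.35 × 0.5 × 0.3 × 0.15 × 0.1 = 0.0007875
healthy: 0.65 × 0.8 × 0.6 × 0.6 × 0.05 = 0.00936
Highest score → healthy.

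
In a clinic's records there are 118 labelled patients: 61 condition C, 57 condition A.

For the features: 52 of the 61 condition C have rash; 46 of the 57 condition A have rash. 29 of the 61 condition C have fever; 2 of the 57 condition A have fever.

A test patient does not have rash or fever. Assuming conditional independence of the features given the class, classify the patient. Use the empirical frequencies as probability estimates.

condition A

condition C: (61/118) × (9/61) × (32/61) ≈ 0.0400111
condition A: (57/118) × (11/57) × (55/57) ≈ 0.0899494
Highest score → condition A.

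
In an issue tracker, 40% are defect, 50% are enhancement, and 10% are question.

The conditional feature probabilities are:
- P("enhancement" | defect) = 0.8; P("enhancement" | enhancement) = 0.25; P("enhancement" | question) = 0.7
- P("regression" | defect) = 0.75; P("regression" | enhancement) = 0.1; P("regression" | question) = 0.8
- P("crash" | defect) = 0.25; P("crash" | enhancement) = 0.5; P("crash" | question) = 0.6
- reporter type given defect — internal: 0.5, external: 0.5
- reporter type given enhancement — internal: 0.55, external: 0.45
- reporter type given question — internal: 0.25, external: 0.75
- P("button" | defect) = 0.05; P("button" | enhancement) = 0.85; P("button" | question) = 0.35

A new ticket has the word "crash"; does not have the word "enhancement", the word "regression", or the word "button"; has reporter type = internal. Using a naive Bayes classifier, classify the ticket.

defect: 0.4 × (1−0.8) × (1−0.75) × 0.25 × 0.5 × (1−0.05) = 0.002375
enhancement: 0.5 × (1−0.25) × (1−0.1) × 0.5 × 0.55 × (1−0.85) = 0.013921875
question: 0.1 × (1−0.7) × (1−0.8) × 0.6 × 0.25 × (1−0.35) = 0.000585
Highest score → enhancement.

enhancement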